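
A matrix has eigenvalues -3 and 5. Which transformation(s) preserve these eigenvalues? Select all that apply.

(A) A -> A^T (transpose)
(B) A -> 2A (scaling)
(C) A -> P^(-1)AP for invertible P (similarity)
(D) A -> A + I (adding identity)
A and C

Eigenvalues are preserved by:
1. Similarity transformations: A -> P^(-1)AP (same characteristic polynomial)
2. Transpose: A^T has the same eigenvalues as A

Eigenvalues are NOT preserved by:
- Adding identity: eigenvalues become -3+1, 5+1
- Scaling: eigenvalues become -6, 10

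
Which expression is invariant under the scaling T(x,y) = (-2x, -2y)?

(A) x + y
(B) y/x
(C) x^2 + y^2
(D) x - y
B

Under the uniform scaling T(x,y) = (-2x, -2y):
Substitute the transformed coordinates into each option and compare with the original:
(A) x + y  ->  (-2x) + (-2y) = -2x - 2y   [differs from x + y: not invariant]
(B) y/x  ->  (-2y)/(-2x) = y/x   [equals y/x: invariant]
(C) x^2 + y^2  ->  (-2x)^2 + (-2y)^2 = 4x^2 + 4y^2   [differs from x^2 + y^2: not invariant]
(D) x - y  ->  (-2x) - (-2y) = -2x + 2y   [differs from x - y: not invariant]

Only option (B), y/x, is unchanged by the transformation.
The common factor -2 cancels in a ratio of coordinates, while sums, products and sums of squares pick up factors of -2 or 4.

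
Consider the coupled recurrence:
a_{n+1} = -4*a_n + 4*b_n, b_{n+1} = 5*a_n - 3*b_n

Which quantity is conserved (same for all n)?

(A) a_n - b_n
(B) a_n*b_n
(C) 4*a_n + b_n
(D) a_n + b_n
D

Replace a_n by a_{n+1} = -4*a_n + 4*b_n and b_n by b_{n+1} = 5*a_n - 3*b_n in each option and simplify:
(A) a_n - b_n  ->  (-4*a_n + 4*b_n) - (5*a_n - 3*b_n) = -9*a_n + 7*b_n   [not conserved]
(B) a_n*b_n  ->  (-4*a_n + 4*b_n)*(5*a_n - 3*b_n) = -20*a_n^2 + 32*a_n*b_n - 12*b_n^2   [not conserved]
(C) 4*a_n + b_n  ->  4*(-4*a_n + 4*b_n) + (5*a_n - 3*b_n) = -11*a_n + 13*b_n   [not conserved]
(D) a_n + b_n  ->  (-4*a_n + 4*b_n) + (5*a_n - 3*b_n) = a_n + b_n   [conserved]

Only (D) a_n + b_n returns to itself after one step, so it is the conserved quantity.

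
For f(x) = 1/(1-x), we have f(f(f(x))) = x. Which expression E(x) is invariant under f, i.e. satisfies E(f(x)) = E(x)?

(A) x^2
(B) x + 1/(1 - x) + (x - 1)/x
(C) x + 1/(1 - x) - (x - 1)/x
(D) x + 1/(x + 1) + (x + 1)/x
B

Replace x by f(x) = 1/(1 - x) in each option and simplify. As a quick numerical cross-check, also compare E(3) with E(f(3)) = E(-1/2).

(A) x^2  ->  (1/(1 - x))^2 = (x - 1)^(-2); check: E(3) = 9 but E(-1/2) = 1/4.   [not invariant]
(B) x + 1/(1 - x) + (x - 1)/x  ->  (1/(1 - x)) + 1/(1 - (1/(1 - x))) + ((1/(1 - x)) - 1)/(1/(1 - x)), which simplifies back to x + 1/(1 - x) + (x - 1)/x; check: E(3) = 19/6, E(-1/2) = 19/6.   [invariant]
(C) x + 1/(1 - x) - (x - 1)/x  ->  (1/(1 - x)) + 1/(1 - (1/(1 - x))) - ((1/(1 - x)) - 1)/(1/(1 - x)) = (x^2(1 - x) - x + (x - 1)^2)/(x(x - 1)); check: E(3) = 11/6 but E(-1/2) = -17/6.   [not invariant]
(D) x + 1/(x + 1) + (x + 1)/x  ->  (1/(1 - x)) + 1/((1/(1 - x)) + 1) + ((1/(1 - x)) + 1)/(1/(1 - x)) = (-x^3 + 6x^2 - 11x + 7)/(x^2 - 3x + 2); check: E(3) = 55/12 but E(-1/2) = 1/2.   [not invariant]

Only (B) is unchanged. Indeed f(f(x)) = 1/(1 - 1/(1-x)) = (1-x)/(-x) = (x-1)/x, so E(x) = x + f(x) + f(f(x)) is the sum over the whole 3-cycle; applying f just permutes the three terms cyclically (x -> f(x) -> f(f(x)) -> x), leaving the sum unchanged.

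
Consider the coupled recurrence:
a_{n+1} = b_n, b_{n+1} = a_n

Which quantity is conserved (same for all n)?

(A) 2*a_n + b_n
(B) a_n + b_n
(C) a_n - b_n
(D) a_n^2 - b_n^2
B

Replace a_n by a_{n+1} = b_n and b_n by b_{n+1} = a_n in each option and simplify:
(A) 2*a_n + b_n  ->  2*(b_n) + (a_n) = a_n + 2*b_n   [not conserved]
(B) a_n + b_n  ->  (b_n) + (a_n) = a_n + b_n   [conserved]
(C) a_n - b_n  ->  (b_n) - (a_n) = -a_n + b_n   [not conserved]
(D) a_n^2 - b_n^2  ->  (b_n)^2 - (a_n)^2 = -a_n^2 + b_n^2   [not conserved]

Only (B) a_n + b_n returns to itself after one step, so it is the conserved quantity.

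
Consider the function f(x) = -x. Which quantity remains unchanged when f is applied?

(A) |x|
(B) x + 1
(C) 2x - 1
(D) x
A

For f(x) = -x:
Applying f replaces x by -x. Since |-x| = |x|, the absolute value is unchanged by f, whereas x -> -x, 2x - 1 -> -2x - 1 and x + 1 -> -x + 1 all change.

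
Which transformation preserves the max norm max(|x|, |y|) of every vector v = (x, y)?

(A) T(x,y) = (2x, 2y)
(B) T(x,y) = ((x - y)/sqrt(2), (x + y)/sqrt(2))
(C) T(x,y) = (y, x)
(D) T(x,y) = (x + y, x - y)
C

A transformation preserves a norm if ||T(v)|| = ||v|| for every v; a single vector where the norm changes rules an option out.

(A) T(x,y) = (2x, 2y): v = (1, 0) has norm max(|1|, |0|) = 1, but T(v) = (2, 0) has norm 2 -- not preserved.
(B) T(x,y) = ((x - y)/sqrt(2), (x + y)/sqrt(2)): v = (1, 0) has norm max(|1|, |0|) = 1, but T(v) = (sqrt(2)/2, sqrt(2)/2) has norm sqrt(2)/2 -- not preserved.
(C) T(x,y) = (y, x): preserves the norm -- it only permutes the coordinates and/or flips signs, which leaves max(|x|, |y|) unchanged.
(D) T(x,y) = (x + y, x - y): v = (1, 1) has norm max(|1|, |1|) = 1, but T(v) = (2, 0) has norm 2 -- not preserved.

Therefore the answer is (C).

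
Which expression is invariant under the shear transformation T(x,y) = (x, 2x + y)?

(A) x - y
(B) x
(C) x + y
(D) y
B

Under the shear T(x,y) = (x, 2x + y):
Substitute the transformed coordinates into each option and compare with the original:
(A) x - y  ->  (x) - (2x + y) = -x - y   [differs from x - y: not invariant]
(B) x  ->  (x) = x   [equals x: invariant]
(C) x + y  ->  (x) + (2x + y) = 3x + y   [differs from x + y: not invariant]
(D) y  ->  (2x + y) = 2x + y   [differs from y: not invariant]

Only option (B), x, is unchanged by the transformation.
A vertical shear moves points parallel to the y-axis, so the x-coordinate (and any function of x alone) is unchanged.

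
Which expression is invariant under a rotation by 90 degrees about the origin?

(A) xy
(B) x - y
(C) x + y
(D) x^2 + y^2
D

A rotation by 90 degrees sends (x, y) to (-y, x).
Substitute the transformed coordinates into each option and compare with the original:
(A) xy  ->  (-y)(x) = -xy   [differs from xy: not invariant]
(B) x - y  ->  (-y) - (x) = -x - y   [differs from x - y: not invariant]
(C) x + y  ->  (-y) + (x) = x - y   [differs from x + y: not invariant]
(D) x^2 + y^2  ->  (-y)^2 + (x)^2 = x^2 + y^2   [equals x^2 + y^2: invariant]

Only option (D), x^2 + y^2, is unchanged by the transformation.
Geometrically, x^2 + y^2 is the squared distance from the origin, which every rotation about the origin preserves.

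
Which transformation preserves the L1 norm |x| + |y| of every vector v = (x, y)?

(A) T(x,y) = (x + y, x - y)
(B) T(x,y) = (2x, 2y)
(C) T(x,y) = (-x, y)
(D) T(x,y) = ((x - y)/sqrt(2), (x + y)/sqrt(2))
C

A transformation preserves a norm if ||T(v)|| = ||v|| for every v; a single vector where the norm changes rules an option out.

(A) T(x,y) = (x + y, x - y): v = (1, 0) has norm |1| + |0| = 1, but T(v) = (1, 1) has norm 2 -- not preserved.
(B) T(x,y) = (2x, 2y): v = (1, 0) has norm |1| + |0| = 1, but T(v) = (2, 0) has norm 2 -- not preserved.
(C) T(x,y) = (-x, y): preserves the norm -- it only permutes the coordinates and/or flips signs, which leaves |x| + |y| unchanged.
(D) T(x,y) = ((x - y)/sqrt(2), (x + y)/sqrt(2)): v = (1, 0) has norm |1| + |0| = 1, but T(v) = (sqrt(2)/2, sqrt(2)/2) has norm sqrt(2) -- not preserved.

Therefore the answer is (C).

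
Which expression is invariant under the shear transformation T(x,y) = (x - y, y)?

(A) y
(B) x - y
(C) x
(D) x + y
A

Under the shear T(x,y) = (x - y, y):
Substitute the transformed coordinates into each option and compare with the original:
(A) y  ->  (y) = y   [equals y: invariant]
(B) x - y  ->  (x - y) - (y) = x - 2y   [differs from x - y: not invariant]
(C) x  ->  (x - y) = x - y   [differs from x: not invariant]
(D) x + y  ->  (x - y) + (y) = x   [differs from x + y: not invariant]

Only option (A), y, is unchanged by the transformation.
A horizontal shear moves points parallel to the x-axis, so the y-coordinate (and any function of y alone) is unchanged.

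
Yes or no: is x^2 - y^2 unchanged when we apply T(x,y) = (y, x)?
No

Substitute T(x,y) = (y, x) into the expression and compare with the original.

Original: x^2 - y^2
After applying T: (y)^2 - (x)^2 = -x^2 + y^2

This differs from the original x^2 - y^2 (difference: -2x^2 + 2y^2), so the expression is NOT invariant.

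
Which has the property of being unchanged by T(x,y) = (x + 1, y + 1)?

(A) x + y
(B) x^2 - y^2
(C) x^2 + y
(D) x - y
D

An expression E(x,y) is invariant under T if E(T(x,y)) = E(x,y). Here T(x,y) = (x + 1, y + 1).
Substitute the transformed coordinates into each option and compare with the original:
(A) x + y  ->  (x + 1) + (y + 1) = x + y + 2   [differs from x + y: not invariant]
(B) x^2 - y^2  ->  (x + 1)^2 - (y + 1)^2 = x^2 + 2x - y^2 - 2y   [differs from x^2 - y^2: not invariant]
(C) x^2 + y  ->  (x + 1)^2 + (y + 1) = x^2 + 2x + y + 2   [differs from x^2 + y: not invariant]
(D) x - y  ->  (x + 1) - (y + 1) = x - y   [equals x - y: invariant]

Only option (D), x - y, is unchanged by the transformation.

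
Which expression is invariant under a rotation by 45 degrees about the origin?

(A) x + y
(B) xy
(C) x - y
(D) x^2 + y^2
D

A rotation by 45 degrees sends (x, y) to (sqrt(2)x/2 - sqrt(2)y/2, sqrt(2)x/2 + sqrt(2)y/2).
Substitute the transformed coordinates into each option and compare with the original:
(A) x + y  ->  (sqrt(2)x/2 - sqrt(2)y/2) + (sqrt(2)x/2 + sqrt(2)y/2) = sqrt(2)x   [differs from x + y: not invariant]
(B) xy  ->  (sqrt(2)x/2 - sqrt(2)y/2)(sqrt(2)x/2 + sqrt(2)y/2) = x^2/2 - y^2/2   [differs from xy: not invariant]
(C) x - y  ->  (sqrt(2)x/2 - sqrt(2)y/2) - (sqrt(2)x/2 + sqrt(2)y/2) = -sqrt(2)y   [differs from x - y: not invariant]
(D) x^2 + y^2  ->  (sqrt(2)x/2 - sqrt(2)y/2)^2 + (sqrt(2)x/2 + sqrt(2)y/2)^2 = x^2 + y^2   [equals x^2 + y^2: invariant]

Only option (D), x^2 + y^2, is unchanged by the transformation.
Geometrically, x^2 + y^2 is the squared distance from the origin, which every rotation about the origin preserves.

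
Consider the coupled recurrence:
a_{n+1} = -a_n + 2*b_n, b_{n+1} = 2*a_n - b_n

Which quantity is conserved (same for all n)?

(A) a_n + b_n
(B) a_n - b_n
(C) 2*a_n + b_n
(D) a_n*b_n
A

Replace a_n by a_{n+1} = -a_n + 2*b_n and b_n by b_{n+1} = 2*a_n - b_n in each option and simplify:
(A) a_n + b_n  ->  (-a_n + 2*b_n) + (2*a_n - b_n) = a_n + b_n   [conserved]
(B) a_n - b_n  ->  (-a_n + 2*b_n) - (2*a_n - b_n) = -3*a_n + 3*b_n   [not conserved]
(C) 2*a_n + b_n  ->  2*(-a_n + 2*b_n) + (2*a_n - b_n) = 3*b_n   [not conserved]
(D) a_n*b_n  ->  (-a_n + 2*b_n)*(2*a_n - b_n) = -2*a_n^2 + 5*a_n*b_n - 2*b_n^2   [not conserved]

Only (A) a_n + b_n returns to itself after one step, so it is the conserved quantity.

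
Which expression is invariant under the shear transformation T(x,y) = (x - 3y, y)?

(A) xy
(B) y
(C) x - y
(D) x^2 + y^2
B

Under the shear T(x,y) = (x - 3y, y):
Substitute the transformed coordinates into each option and compare with the original:
(A) xy  ->  (x - 3y)(y) = xy - 3y^2   [differs from xy: not invariant]
(B) y  ->  (y) = y   [equals y: invariant]
(C) x - y  ->  (x - 3y) - (y) = x - 4y   [differs from x - y: not invariant]
(D) x^2 + y^2  ->  (x - 3y)^2 + (y)^2 = x^2 - 6xy + 10y^2   [differs from x^2 + y^2: not invariant]

Only option (B), y, is unchanged by the transformation.
A horizontal shear moves points parallel to the x-axis, so the y-coordinate (and any function of y alone) is unchanged.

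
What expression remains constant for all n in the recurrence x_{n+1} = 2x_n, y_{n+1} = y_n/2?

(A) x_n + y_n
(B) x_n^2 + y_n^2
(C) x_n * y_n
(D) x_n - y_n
C

For the recurrence x_{n+1} = 2x_n, y_{n+1} = y_n/2:

x_{n+1} * y_{n+1} = (2x_n) * (y_n/2) = x_n * y_n
The product is conserved.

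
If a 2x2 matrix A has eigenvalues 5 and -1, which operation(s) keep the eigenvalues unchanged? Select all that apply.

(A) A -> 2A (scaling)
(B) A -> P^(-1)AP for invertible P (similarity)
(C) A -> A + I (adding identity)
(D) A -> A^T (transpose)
B and D

Eigenvalues are preserved by:
1. Similarity transformations: A -> P^(-1)AP (same characteristic polynomial)
2. Transpose: A^T has the same eigenvalues as A

Eigenvalues are NOT preserved by:
- Adding identity: eigenvalues become 5+1, -1+1
- Scaling: eigenvalues become 10, -2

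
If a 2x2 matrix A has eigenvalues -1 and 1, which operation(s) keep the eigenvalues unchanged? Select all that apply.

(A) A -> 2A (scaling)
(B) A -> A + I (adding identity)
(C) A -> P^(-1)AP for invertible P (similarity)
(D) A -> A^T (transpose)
C and D

Eigenvalues are preserved by:
1. Similarity transformations: A -> P^(-1)AP (same characteristic polynomial)
2. Transpose: A^T has the same eigenvalues as A

Eigenvalues are NOT preserved by:
- Adding identity: eigenvalues become -1+1, 1+1
- Scaling: eigenvalues become -2, 2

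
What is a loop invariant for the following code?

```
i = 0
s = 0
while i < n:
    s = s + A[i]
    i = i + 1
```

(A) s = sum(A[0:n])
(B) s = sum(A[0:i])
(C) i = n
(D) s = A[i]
B

A loop invariant must hold before the first iteration and be re-established by every execution of the body.

(B) s = sum(A[0:i]): Initially i = 0 and s = 0 = sum of the empty slice A[0:0]. If s = sum(A[0:i]) holds at the top of an iteration, the body sets s to sum(A[0:i]) + A[i] = sum(A[0:i+1]) and then i to i+1, so s = sum(A[0:i]) holds again. At exit i = n, giving s = sum(A[0:n]).

The other options fail:
(A) s = sum(A[0:n]): false before the loop (s = 0, not the full sum) -- it only becomes true at exit.
(C) i = n: false initially (i = 0); it is the exit condition, not an invariant.
(D) s = A[i]: after the first iteration s = A[0] but i = 1, so s = A[i] compares s with the wrong element (and fails in general).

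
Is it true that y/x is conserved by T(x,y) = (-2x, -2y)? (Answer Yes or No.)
Yes

Substitute T(x,y) = (-2x, -2y) into the expression and compare with the original.

Original: y/x
After applying T: (-2y)/(-2x) = y/x

This is identical to the original y/x, so the expression is invariant.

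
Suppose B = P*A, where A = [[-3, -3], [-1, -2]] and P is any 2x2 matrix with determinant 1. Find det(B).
3

By the multiplicative property of determinants, det(B) = det(P*A) = det(P) * det(A) = det(A),
so the determinant is invariant under multiplication by any determinant-1 matrix; we just need det(A).

det(A) = (-3)(-2) - (-3)(-1) = 6 - 3 = 3

Therefore det(B) = 1 * 3 = 3.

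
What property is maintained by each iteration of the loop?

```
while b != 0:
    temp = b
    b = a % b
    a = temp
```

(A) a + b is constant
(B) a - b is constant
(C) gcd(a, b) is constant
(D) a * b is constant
C

A loop invariant must hold before the first iteration and be re-established by every execution of the body.

(C) gcd(a, b) is constant: One iteration replaces (a, b) by (b, a mod b). Since a mod b = a - q*b for an integer q, any common divisor of a and b divides b and a mod b, and conversely; hence gcd(b, a mod b) = gcd(a, b). For instance (31, 8) -> (8, 7) keeps gcd = 1. At exit b = 0 and a = gcd of the original inputs.

The other options fail:
(A) a + b is constant: e.g. (a, b) = (31, 8) -> (8, 7): the sum goes from 39 to 15.
(B) a - b is constant: e.g. (a, b) = (31, 8) -> (8, 7): the difference goes from 23 to 1.
(D) a * b is constant: e.g. (a, b) = (31, 8) -> (8, 7): the product goes from 248 to 56.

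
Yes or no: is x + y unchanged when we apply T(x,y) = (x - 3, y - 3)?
No

Substitute T(x,y) = (x - 3, y - 3) into the expression and compare with the original.

Original: x + y
After applying T: (x - 3) + (y - 3) = x + y - 6

This differs from the original x + y (difference: -6), so the expression is NOT invariant.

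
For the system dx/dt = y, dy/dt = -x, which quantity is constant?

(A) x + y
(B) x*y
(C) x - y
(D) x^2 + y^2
D

A first integral I satisfies dI/dt = 0 along every solution. Differentiate each option and use the equation of motion:
(A) d/dt[x + y] = y + (-x) = y - x, not identically 0
(B) d/dt[x*y] = (dx/dt)y + x(dy/dt) = y^2 - x^2, not identically 0
(C) d/dt[x - y] = y - (-x) = x + y, not identically 0
(D) d/dt[x^2 + y^2] = 2x*dx/dt + 2y*dy/dt = 2x*y + 2y*(-x) = 0

Only (D) has zero time-derivative. So x^2 + y^2 (the squared radius; trajectories are circles) is the conserved quantity.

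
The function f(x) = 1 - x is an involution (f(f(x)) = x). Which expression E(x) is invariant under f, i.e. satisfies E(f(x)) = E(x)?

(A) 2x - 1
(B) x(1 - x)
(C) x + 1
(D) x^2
B

Replace x by f(x) = 1 - x in each option and simplify. As a quick numerical cross-check, also compare E(4) with E(f(4)) = E(-3).

(A) 2x - 1  ->  2(1 - x) - 1 = 1 - 2x; check: E(4) = 7 but E(-3) = -7.   [not invariant]
(B) x(1 - x)  ->  (1 - x)(1 - (1 - x)), which simplifies back to x(1 - x); check: E(4) = -12, E(-3) = -12.   [invariant]
(C) x + 1  ->  (1 - x) + 1 = 2 - x; check: E(4) = 5 but E(-3) = -2.   [not invariant]
(D) x^2  ->  (1 - x)^2 = (x - 1)^2; check: E(4) = 16 but E(-3) = 9.   [not invariant]

Only (B) is unchanged. E is symmetric under swapping x with f(x) = 1 - x, which is exactly what an involution does.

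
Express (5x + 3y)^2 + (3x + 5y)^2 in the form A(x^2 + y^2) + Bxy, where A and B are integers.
34(x^2 + y^2) + 60xy

Expanding: (5x + 3y)^2 = 25x^2 + 30xy + 9y^2
(3x + 5y)^2 = 9x^2 + 30xy + 25y^2
Sum = (25+9)(x^2+y^2) + 60xy = 34(x^2 + y^2) + 60xy
This is symmetric in x and y.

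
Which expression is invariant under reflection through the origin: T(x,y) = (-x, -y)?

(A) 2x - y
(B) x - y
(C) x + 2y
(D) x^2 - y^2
D

The map is reflection through the origin: T(x,y) = (-x, -y).
Substitute the transformed coordinates into each option and compare with the original:
(A) 2x - y  ->  2(-x) - (-y) = -2x + y   [differs from 2x - y: not invariant]
(B) x - y  ->  (-x) - (-y) = -x + y   [differs from x - y: not invariant]
(C) x + 2y  ->  (-x) + 2(-y) = -x - 2y   [differs from x + 2y: not invariant]
(D) x^2 - y^2  ->  (-x)^2 - (-y)^2 = x^2 - y^2   [equals x^2 - y^2: invariant]

Only option (D), x^2 - y^2, is unchanged by the transformation.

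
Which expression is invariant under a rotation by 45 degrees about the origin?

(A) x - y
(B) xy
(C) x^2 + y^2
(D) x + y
C

A rotation by 45 degrees sends (x, y) to (sqrt(2)x/2 - sqrt(2)y/2, sqrt(2)x/2 + sqrt(2)y/2).
Substitute the transformed coordinates into each option and compare with the original:
(A) x - y  ->  (sqrt(2)x/2 - sqrt(2)y/2) - (sqrt(2)x/2 + sqrt(2)y/2) = -sqrt(2)y   [differs from x - y: not invariant]
(B) xy  ->  (sqrt(2)x/2 - sqrt(2)y/2)(sqrt(2)x/2 + sqrt(2)y/2) = x^2/2 - y^2/2   [differs from xy: not invariant]
(C) x^2 + y^2  ->  (sqrt(2)x/2 - sqrt(2)y/2)^2 + (sqrt(2)x/2 + sqrt(2)y/2)^2 = x^2 + y^2   [equals x^2 + y^2: invariant]
(D) x + y  ->  (sqrt(2)x/2 - sqrt(2)y/2) + (sqrt(2)x/2 + sqrt(2)y/2) = sqrt(2)x   [differs from x + y: not invariant]

Only option (C), x^2 + y^2, is unchanged by the transformation.
Geometrically, x^2 + y^2 is the squared distance from the origin, which every rotation about the origin preserves.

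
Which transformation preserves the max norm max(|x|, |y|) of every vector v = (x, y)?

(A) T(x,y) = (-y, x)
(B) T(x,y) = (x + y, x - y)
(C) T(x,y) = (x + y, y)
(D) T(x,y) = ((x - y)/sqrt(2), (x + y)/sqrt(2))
A

A transformation preserves a norm if ||T(v)|| = ||v|| for every v; a single vector where the norm changes rules an option out.

(A) T(x,y) = (-y, x): preserves the norm -- it only permutes the coordinates and/or flips signs, which leaves max(|x|, |y|) unchanged.
(B) T(x,y) = (x + y, x - y): v = (1, 1) has norm max(|1|, |1|) = 1, but T(v) = (2, 0) has norm 2 -- not preserved.
(C) T(x,y) = (x + y, y): v = (1, 1) has norm max(|1|, |1|) = 1, but T(v) = (2, 1) has norm 2 -- not preserved.
(D) T(x,y) = ((x - y)/sqrt(2), (x + y)/sqrt(2)): v = (1, 0) has norm max(|1|, |0|) = 1, but T(v) = (sqrt(2)/2, sqrt(2)/2) has norm sqrt(2)/2 -- not preserved.

Therefore the answer is (A).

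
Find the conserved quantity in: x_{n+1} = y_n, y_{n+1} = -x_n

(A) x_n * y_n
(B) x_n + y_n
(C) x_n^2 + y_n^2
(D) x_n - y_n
C

For the recurrence x_{n+1} = y_n, y_{n+1} = -x_n:

x_{n+1}^2 + y_{n+1}^2 = y_n^2 + (-x_n)^2 = x_n^2 + y_n^2
The sum of squares is conserved (like energy in a harmonic oscillator).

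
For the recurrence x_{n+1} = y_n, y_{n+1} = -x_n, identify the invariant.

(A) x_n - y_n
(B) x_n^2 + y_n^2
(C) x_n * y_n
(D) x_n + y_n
B

For the recurrence x_{n+1} = y_n, y_{n+1} = -x_n:

x_{n+1}^2 + y_{n+1}^2 = y_n^2 + (-x_n)^2 = x_n^2 + y_n^2
The sum of squares is conserved (like energy in a harmonic oscillator).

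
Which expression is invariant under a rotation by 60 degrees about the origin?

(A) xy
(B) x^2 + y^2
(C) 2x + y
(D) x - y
B

A rotation by 60 degrees sends (x, y) to (x/2 - sqrt(3)y/2, sqrt(3)x/2 + y/2).
Substitute the transformed coordinates into each option and compare with the original:
(A) xy  ->  (x/2 - sqrt(3)y/2)(sqrt(3)x/2 + y/2) = sqrt(3)x^2/4 - xy/2 - sqrt(3)y^2/4   [differs from xy: not invariant]
(B) x^2 + y^2  ->  (x/2 - sqrt(3)y/2)^2 + (sqrt(3)x/2 + y/2)^2 = x^2 + y^2   [equals x^2 + y^2: invariant]
(C) 2x + y  ->  2(x/2 - sqrt(3)y/2) + (sqrt(3)x/2 + y/2) = sqrt(3)x/2 + x - sqrt(3)y + y/2   [differs from 2x + y: not invariant]
(D) x - y  ->  (x/2 - sqrt(3)y/2) - (sqrt(3)x/2 + y/2) = -sqrt(3)x/2 + x/2 - sqrt(3)y/2 - y/2   [differs from x - y: not invariant]

Only option (B), x^2 + y^2, is unchanged by the transformation.
Geometrically, x^2 + y^2 is the squared distance from the origin, which every rotation about the origin preserves.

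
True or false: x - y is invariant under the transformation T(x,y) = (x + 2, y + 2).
True

Substitute T(x,y) = (x + 2, y + 2) into the expression and compare with the original.

Original: x - y
After applying T: (x + 2) - (y + 2) = x - y

This is identical to the original x - y, so the expression is invariant.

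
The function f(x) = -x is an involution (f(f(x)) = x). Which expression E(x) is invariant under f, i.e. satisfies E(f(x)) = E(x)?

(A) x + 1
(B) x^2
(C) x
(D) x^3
B

Replace x by f(x) = -x in each option and simplify. As a quick numerical cross-check, also compare E(5) with E(f(5)) = E(-5).

(A) x + 1  ->  (-x) + 1 = 1 - x; check: E(5) = 6 but E(-5) = -4.   [not invariant]
(B) x^2  ->  (-x)^2, which simplifies back to x^2; check: E(5) = 25, E(-5) = 25.   [invariant]
(C) x  ->  (-x) = -x; check: E(5) = 5 but E(-5) = -5.   [not invariant]
(D) x^3  ->  (-x)^3 = -x^3; check: E(5) = 125 but E(-5) = -125.   [not invariant]

Only (B) is unchanged. E is symmetric under swapping x with f(x) = -x, which is exactly what an involution does.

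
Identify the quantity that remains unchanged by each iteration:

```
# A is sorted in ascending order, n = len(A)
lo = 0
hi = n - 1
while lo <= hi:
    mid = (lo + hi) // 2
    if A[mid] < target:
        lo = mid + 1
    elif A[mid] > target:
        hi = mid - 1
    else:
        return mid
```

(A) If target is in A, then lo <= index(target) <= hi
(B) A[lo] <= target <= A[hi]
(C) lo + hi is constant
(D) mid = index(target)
A

A loop invariant must hold before the first iteration and be re-established by every execution of the body.

(A) If target is in A, then lo <= index(target) <= hi: Before the loop [lo, hi] = [0, n-1] covers every index. When A[mid] < target, sortedness puts target strictly to the right of mid, so setting lo = mid + 1 keeps index(target) in [lo, hi]; symmetrically for hi = mid - 1. Hence 'if target is in A then lo <= index(target) <= hi' holds after every iteration, and when lo > hi it proves target is absent.

The other options fail:
(B) A[lo] <= target <= A[hi]: fails when target is not in A (e.g. target < A[0] already violates it before the loop), so it is not maintained in general.
(C) lo + hi is constant: each iteration moves exactly one of lo, hi, so lo + hi changes (e.g. 0 + (n-1) becomes (mid+1) + (n-1)).
(D) mid = index(target): mid is just the current probe; it equals index(target) only on the iteration that returns.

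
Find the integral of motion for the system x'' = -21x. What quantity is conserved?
E = (x')^2 + 21x^2

Multiply the equation by x':
x' * x'' = -21x * x'
The left side is d/dt[(x')^2/2] and the right side is d/dt[-21x^2/2], so
d/dt[(x')^2/2 + 21x^2/2] = 0, i.e. (x')^2/2 + 21x^2/2 = constant.
Multiplying by 2, the integral of motion is E = (x')^2 + 21x^2.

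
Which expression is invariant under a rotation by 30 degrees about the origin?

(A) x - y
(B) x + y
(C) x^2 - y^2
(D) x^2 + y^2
D

A rotation by 30 degrees sends (x, y) to (sqrt(3)x/2 - y/2, x/2 + sqrt(3)y/2).
Substitute the transformed coordinates into each option and compare with the original:
(A) x - y  ->  (sqrt(3)x/2 - y/2) - (x/2 + sqrt(3)y/2) = -x/2 + sqrt(3)x/2 - sqrt(3)y/2 - y/2   [differs from x - y: not invariant]
(B) x + y  ->  (sqrt(3)x/2 - y/2) + (x/2 + sqrt(3)y/2) = x/2 + sqrt(3)x/2 - y/2 + sqrt(3)y/2   [differs from x + y: not invariant]
(C) x^2 - y^2  ->  (sqrt(3)x/2 - y/2)^2 - (x/2 + sqrt(3)y/2)^2 = x^2/2 - sqrt(3)xy - y^2/2   [differs from x^2 - y^2: not invariant]
(D) x^2 + y^2  ->  (sqrt(3)x/2 - y/2)^2 + (x/2 + sqrt(3)y/2)^2 = x^2 + y^2   [equals x^2 + y^2: invariant]

Only option (D), x^2 + y^2, is unchanged by the transformation.
Geometrically, x^2 + y^2 is the squared distance from the origin, which every rotation about the origin preserves.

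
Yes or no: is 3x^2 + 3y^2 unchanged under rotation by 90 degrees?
Yes

Applying rotation by 90 degrees: x' = x*cos(90 degrees) - y*sin(90 degrees) = -y, y' = x*sin(90 degrees) + y*cos(90 degrees) = x

Substituting into 3x^2 + 3y^2:
3(-y)^2 + 3(x)^2
= 3x^2 + 3y^2

This equals the original expression 3x^2 + 3y^2, so it IS invariant.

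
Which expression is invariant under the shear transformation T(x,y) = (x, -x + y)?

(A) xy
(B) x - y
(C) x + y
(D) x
D

Under the shear T(x,y) = (x, -x + y):
Substitute the transformed coordinates into each option and compare with the original:
(A) xy  ->  (x)(-x + y) = -x^2 + xy   [differs from xy: not invariant]
(B) x - y  ->  (x) - (-x + y) = 2x - y   [differs from x - y: not invariant]
(C) x + y  ->  (x) + (-x + y) = y   [differs from x + y: not invariant]
(D) x  ->  (x) = x   [equals x: invariant]

Only option (D), x, is unchanged by the transformation.
A vertical shear moves points parallel to the y-axis, so the x-coordinate (and any function of x alone) is unchanged.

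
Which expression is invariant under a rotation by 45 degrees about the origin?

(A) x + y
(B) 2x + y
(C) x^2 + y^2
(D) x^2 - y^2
C

A rotation by 45 degrees sends (x, y) to (sqrt(2)x/2 - sqrt(2)y/2, sqrt(2)x/2 + sqrt(2)y/2).
Substitute the transformed coordinates into each option and compare with the original:
(A) x + y  ->  (sqrt(2)x/2 - sqrt(2)y/2) + (sqrt(2)x/2 + sqrt(2)y/2) = sqrt(2)x   [differs from x + y: not invariant]
(B) 2x + y  ->  2(sqrt(2)x/2 - sqrt(2)y/2) + (sqrt(2)x/2 + sqrt(2)y/2) = 3sqrt(2)x/2 - sqrt(2)y/2   [differs from 2x + y: not invariant]
(C) x^2 + y^2  ->  (sqrt(2)x/2 - sqrt(2)y/2)^2 + (sqrt(2)x/2 + sqrt(2)y/2)^2 = x^2 + y^2   [equals x^2 + y^2: invariant]
(D) x^2 - y^2  ->  (sqrt(2)x/2 - sqrt(2)y/2)^2 - (sqrt(2)x/2 + sqrt(2)y/2)^2 = -2xy   [differs from x^2 - y^2: not invariant]

Only option (C), x^2 + y^2, is unchanged by the transformation.
Geometrically, x^2 + y^2 is the squared distance from the origin, which every rotation about the origin preserves.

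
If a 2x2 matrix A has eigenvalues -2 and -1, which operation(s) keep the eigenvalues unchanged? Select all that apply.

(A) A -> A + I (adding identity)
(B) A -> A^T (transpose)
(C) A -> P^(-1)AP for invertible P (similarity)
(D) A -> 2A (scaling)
B and C

Eigenvalues are preserved by:
1. Similarity transformations: A -> P^(-1)AP (same characteristic polynomial)
2. Transpose: A^T has the same eigenvalues as A

Eigenvalues are NOT preserved by:
- Adding identity: eigenvalues become -2+1, -1+1
- Scaling: eigenvalues become -4, -2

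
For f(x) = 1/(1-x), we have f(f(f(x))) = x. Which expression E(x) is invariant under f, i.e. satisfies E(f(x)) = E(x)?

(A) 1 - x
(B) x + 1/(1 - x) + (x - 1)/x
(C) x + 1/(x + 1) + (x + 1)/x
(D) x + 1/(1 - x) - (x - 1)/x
B

Replace x by f(x) = 1/(1 - x) in each option and simplify. As a quick numerical cross-check, also compare E(5) with E(f(5)) = E(-1/4).

(A) 1 - x  ->  1 - (1/(1 - x)) = x/(x - 1); check: E(5) = -4 but E(-1/4) = 5/4.   [not invariant]
(B) x + 1/(1 - x) + (x - 1)/x  ->  (1/(1 - x)) + 1/(1 - (1/(1 - x))) + ((1/(1 - x)) - 1)/(1/(1 - x)), which simplifies back to x + 1/(1 - x) + (x - 1)/x; check: E(5) = 111/20, E(-1/4) = 111/20.   [invariant]
(C) x + 1/(x + 1) + (x + 1)/x  ->  (1/(1 - x)) + 1/((1/(1 - x)) + 1) + ((1/(1 - x)) + 1)/(1/(1 - x)) = (-x^3 + 6x^2 - 11x + 7)/(x^2 - 3x + 2); check: E(5) = 191/30 but E(-1/4) = -23/12.   [not invariant]
(D) x + 1/(1 - x) - (x - 1)/x  ->  (1/(1 - x)) + 1/(1 - (1/(1 - x))) - ((1/(1 - x)) - 1)/(1/(1 - x)) = (x^2(1 - x) - x + (x - 1)^2)/(x(x - 1)); check: E(5) = 79/20 but E(-1/4) = -89/20.   [not invariant]

Only (B) is unchanged. Indeed f(f(x)) = 1/(1 - 1/(1-x)) = (1-x)/(-x) = (x-1)/x, so E(x) = x + f(x) + f(f(x)) is the sum over the whole 3-cycle; applying f just permutes the three terms cyclically (x -> f(x) -> f(f(x)) -> x), leaving the sum unchanged.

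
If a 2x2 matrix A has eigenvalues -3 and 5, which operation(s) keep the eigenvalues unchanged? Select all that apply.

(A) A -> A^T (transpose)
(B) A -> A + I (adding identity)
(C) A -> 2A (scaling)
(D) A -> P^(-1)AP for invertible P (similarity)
A and D

Eigenvalues are preserved by:
1. Similarity transformations: A -> P^(-1)AP (same characteristic polynomial)
2. Transpose: A^T has the same eigenvalues as A

Eigenvalues are NOT preserved by:
- Adding identity: eigenvalues become -3+1, 5+1
- Scaling: eigenvalues become -6, 10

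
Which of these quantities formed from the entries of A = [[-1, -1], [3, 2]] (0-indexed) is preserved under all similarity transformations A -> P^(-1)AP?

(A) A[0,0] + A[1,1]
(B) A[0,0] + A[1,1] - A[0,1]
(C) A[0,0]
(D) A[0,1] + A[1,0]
A

A[0,0] + A[1,1] is the trace of A. By the cyclic property of the trace, tr(P^(-1)AP) = tr(APP^(-1)) = tr(A), so it is the same for every matrix similar to A.

The other combinations are not similarity invariants. For example, take P = [[1, 2], [0, 1]] (det P = 1), so P^(-1) = [[1, -2], [0, 1]] and
B = P^(-1)AP = [[-7, -19], [3, 8]].
Evaluating each option on A and on B:
(A) A[0,0] + A[1,1]: 1 for A, 1 for B -> unchanged
(B) A[0,0] + A[1,1] - A[0,1]: 2 for A, 20 for B -> changes
(C) A[0,0]: -1 for A, -7 for B -> changes
(D) A[0,1] + A[1,0]: 2 for A, -16 for B -> changes

Only (A) A[0,0] + A[1,1] = 1 survives (and it does so for every P, not just this one), so it is the invariant.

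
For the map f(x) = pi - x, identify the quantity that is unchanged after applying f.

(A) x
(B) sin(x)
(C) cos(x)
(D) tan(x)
B

For f(x) = pi - x:
sin(pi - x) = sin(x), so sine is invariant under this transformation.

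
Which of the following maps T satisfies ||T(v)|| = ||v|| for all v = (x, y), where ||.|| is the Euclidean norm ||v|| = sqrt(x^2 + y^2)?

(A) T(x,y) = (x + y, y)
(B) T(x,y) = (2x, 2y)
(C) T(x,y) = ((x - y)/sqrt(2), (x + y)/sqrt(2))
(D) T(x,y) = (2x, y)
C

A transformation preserves a norm if ||T(v)|| = ||v|| for every v; a single vector where the norm changes rules an option out.

(A) T(x,y) = (x + y, y): v = (0, 1) has norm sqrt((0)^2 + (1)^2) = 1, but T(v) = (1, 1) has norm sqrt(2) -- not preserved.
(B) T(x,y) = (2x, 2y): v = (1, 0) has norm sqrt((1)^2 + (0)^2) = 1, but T(v) = (2, 0) has norm 2 -- not preserved.
(C) T(x,y) = ((x - y)/sqrt(2), (x + y)/sqrt(2)): preserves the norm -- it is an orthogonal map (a rotation/reflection), and (sqrt(2)(x - y)/2)^2 + (sqrt(2)(x + y)/2)^2 simplifies to x^2 + y^2.
(D) T(x,y) = (2x, y): v = (1, 0) has norm sqrt((1)^2 + (0)^2) = 1, but T(v) = (2, 0) has norm 2 -- not preserved.

Therefore the answer is (C).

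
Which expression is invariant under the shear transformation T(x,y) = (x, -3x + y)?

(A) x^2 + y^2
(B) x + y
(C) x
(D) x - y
C

Under the shear T(x,y) = (x, -3x + y):
Substitute the transformed coordinates into each option and compare with the original:
(A) x^2 + y^2  ->  (x)^2 + (-3x + y)^2 = 10x^2 - 6xy + y^2   [differs from x^2 + y^2: not invariant]
(B) x + y  ->  (x) + (-3x + y) = -2x + y   [differs from x + y: not invariant]
(C) x  ->  (x) = x   [equals x: invariant]
(D) x - y  ->  (x) - (-3x + y) = 4x - y   [differs from x - y: not invariant]

Only option (C), x, is unchanged by the transformation.
A vertical shear moves points parallel to the y-axis, so the x-coordinate (and any function of x alone) is unchanged.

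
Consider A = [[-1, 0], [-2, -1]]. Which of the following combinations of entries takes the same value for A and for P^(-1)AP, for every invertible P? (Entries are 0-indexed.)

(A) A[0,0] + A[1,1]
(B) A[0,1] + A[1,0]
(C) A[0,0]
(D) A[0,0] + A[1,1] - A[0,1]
A

A[0,0] + A[1,1] is the trace of A. By the cyclic property of the trace, tr(P^(-1)AP) = tr(APP^(-1)) = tr(A), so it is the same for every matrix similar to A.

The other combinations are not similarity invariants. For example, take P = [[1, 1], [0, 1]] (det P = 1), so P^(-1) = [[1, -1], [0, 1]] and
B = P^(-1)AP = [[1, 2], [-2, -3]].
Evaluating each option on A and on B:
(A) A[0,0] + A[1,1]: -2 for A, -2 for B -> unchanged
(B) A[0,1] + A[1,0]: -2 for A, 0 for B -> changes
(C) A[0,0]: -1 for A, 1 for B -> changes
(D) A[0,0] + A[1,1] - A[0,1]: -2 for A, -4 for B -> changes

Only (A) A[0,0] + A[1,1] = -2 survives (and it does so for every P, not just this one), so it is the invariant.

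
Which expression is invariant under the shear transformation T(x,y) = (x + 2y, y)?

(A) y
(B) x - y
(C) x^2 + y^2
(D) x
A

Under the shear T(x,y) = (x + 2y, y):
Substitute the transformed coordinates into each option and compare with the original:
(A) y  ->  (y) = y   [equals y: invariant]
(B) x - y  ->  (x + 2y) - (y) = x + y   [differs from x - y: not invariant]
(C) x^2 + y^2  ->  (x + 2y)^2 + (y)^2 = x^2 + 4xy + 5y^2   [differs from x^2 + y^2: not invariant]
(D) x  ->  (x + 2y) = x + 2y   [differs from x: not invariant]

Only option (A), y, is unchanged by the transformation.
A horizontal shear moves points parallel to the x-axis, so the y-coordinate (and any function of y alone) is unchanged.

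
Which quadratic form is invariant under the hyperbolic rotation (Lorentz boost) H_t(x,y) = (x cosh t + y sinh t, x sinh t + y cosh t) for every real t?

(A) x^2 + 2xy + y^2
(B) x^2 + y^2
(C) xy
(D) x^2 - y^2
D

Write x' = x cosh t + y sinh t, y' = x sinh t + y cosh t and substitute into each option:
(A) x^2 + 2xy + y^2: (x' + y')^2 with x' + y' = (x + y)(cosh t + sinh t) = (x + y)e^t, so it becomes (x + y)^2 e^(2t)   [not invariant for t != 0]
(B) x^2 + y^2: (x cosh t + y sinh t)^2 + (x sinh t + y cosh t)^2 = (x^2 + y^2)(cosh^2 t + sinh^2 t) + 4xy sinh t cosh t = (x^2 + y^2) cosh 2t + 2xy sinh 2t   [not invariant for t != 0]
(C) xy: (x cosh t + y sinh t)(x sinh t + y cosh t) = xy(cosh^2 t + sinh^2 t) + (x^2 + y^2) sinh t cosh t = xy cosh 2t + (x^2 + y^2)(sinh 2t)/2   [not invariant for t != 0]
(D) x^2 - y^2: (x cosh t + y sinh t)^2 - (x sinh t + y cosh t)^2 = x^2(cosh^2 t - sinh^2 t) + 2xy(cosh t sinh t - sinh t cosh t) + y^2(sinh^2 t - cosh^2 t) = x^2 - y^2   [invariant, using cosh^2 t - sinh^2 t = 1]

Only (D) x^2 - y^2 is unchanged; it is the Minkowski form preserved by Lorentz boosts, just as x^2 + y^2 is preserved by ordinary rotations.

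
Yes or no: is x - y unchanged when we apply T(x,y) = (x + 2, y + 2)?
Yes

Substitute T(x,y) = (x + 2, y + 2) into the expression and compare with the original.

Original: x - y
After applying T: (x + 2) - (y + 2) = x - y

This is identical to the original x - y, so the expression is invariant.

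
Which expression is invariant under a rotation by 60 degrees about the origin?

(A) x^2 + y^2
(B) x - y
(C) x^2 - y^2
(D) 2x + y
A

A rotation by 60 degrees sends (x, y) to (x/2 - sqrt(3)y/2, sqrt(3)x/2 + y/2).
Substitute the transformed coordinates into each option and compare with the original:
(A) x^2 + y^2  ->  (x/2 - sqrt(3)y/2)^2 + (sqrt(3)x/2 + y/2)^2 = x^2 + y^2   [equals x^2 + y^2: invariant]
(B) x - y  ->  (x/2 - sqrt(3)y/2) - (sqrt(3)x/2 + y/2) = -sqrt(3)x/2 + x/2 - sqrt(3)y/2 - y/2   [differs from x - y: not invariant]
(C) x^2 - y^2  ->  (x/2 - sqrt(3)y/2)^2 - (sqrt(3)x/2 + y/2)^2 = -x^2/2 - sqrt(3)xy + y^2/2   [differs from x^2 - y^2: not invariant]
(D) 2x + y  ->  2(x/2 - sqrt(3)y/2) + (sqrt(3)x/2 + y/2) = sqrt(3)x/2 + x - sqrt(3)y + y/2   [differs from 2x + y: not invariant]

Only option (A), x^2 + y^2, is unchanged by the transformation.
Geometrically, x^2 + y^2 is the squared distance from the origin, which every rotation about the origin preserves.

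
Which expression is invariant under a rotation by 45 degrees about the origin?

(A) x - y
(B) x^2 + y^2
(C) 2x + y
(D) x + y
B

A rotation by 45 degrees sends (x, y) to (sqrt(2)x/2 - sqrt(2)y/2, sqrt(2)x/2 + sqrt(2)y/2).
Substitute the transformed coordinates into each option and compare with the original:
(A) x - y  ->  (sqrt(2)x/2 - sqrt(2)y/2) - (sqrt(2)x/2 + sqrt(2)y/2) = -sqrt(2)y   [differs from x - y: not invariant]
(B) x^2 + y^2  ->  (sqrt(2)x/2 - sqrt(2)y/2)^2 + (sqrt(2)x/2 + sqrt(2)y/2)^2 = x^2 + y^2   [equals x^2 + y^2: invariant]
(C) 2x + y  ->  2(sqrt(2)x/2 - sqrt(2)y/2) + (sqrt(2)x/2 + sqrt(2)y/2) = 3sqrt(2)x/2 - sqrt(2)y/2   [differs from 2x + y: not invariant]
(D) x + y  ->  (sqrt(2)x/2 - sqrt(2)y/2) + (sqrt(2)x/2 + sqrt(2)y/2) = sqrt(2)x   [differs from x + y: not invariant]

Only option (B), x^2 + y^2, is unchanged by the transformation.
Geometrically, x^2 + y^2 is the squared distance from the origin, which every rotation about the origin preserves.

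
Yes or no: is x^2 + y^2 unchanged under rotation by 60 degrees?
Yes

Applying rotation by 60 degrees: x' = x*cos(60 degrees) - y*sin(60 degrees) = x/2 - sqrt(3)y/2, y' = x*sin(60 degrees) + y*cos(60 degrees) = sqrt(3)x/2 + y/2

Substituting into x^2 + y^2:
(x/2 - sqrt(3)y/2)^2 + (sqrt(3)x/2 + y/2)^2
= x^2 + y^2

This equals the original expression x^2 + y^2, so it IS invariant.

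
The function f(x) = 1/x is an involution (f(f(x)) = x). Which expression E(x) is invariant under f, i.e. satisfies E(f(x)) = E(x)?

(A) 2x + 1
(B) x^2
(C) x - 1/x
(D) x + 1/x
D

Replace x by f(x) = 1/x in each option and simplify. As a quick numerical cross-check, also compare E(4) with E(f(4)) = E(1/4).

(A) 2x + 1  ->  2(1/x) + 1 = (x + 2)/x; check: E(4) = 9 but E(1/4) = 3/2.   [not invariant]
(B) x^2  ->  (1/x)^2 = x^(-2); check: E(4) = 16 but E(1/4) = 1/16.   [not invariant]
(C) x - 1/x  ->  (1/x) - 1/(1/x) = -x + 1/x; check: E(4) = 15/4 but E(1/4) = -15/4.   [not invariant]
(D) x + 1/x  ->  (1/x) + 1/(1/x), which simplifies back to x + 1/x; check: E(4) = 17/4, E(1/4) = 17/4.   [invariant]

Only (D) is unchanged. E is symmetric under swapping x with f(x) = 1/x, which is exactly what an involution does.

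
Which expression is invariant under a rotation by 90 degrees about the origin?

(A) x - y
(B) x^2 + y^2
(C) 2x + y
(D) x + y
B

A rotation by 90 degrees sends (x, y) to (-y, x).
Substitute the transformed coordinates into each option and compare with the original:
(A) x - y  ->  (-y) - (x) = -x - y   [differs from x - y: not invariant]
(B) x^2 + y^2  ->  (-y)^2 + (x)^2 = x^2 + y^2   [equals x^2 + y^2: invariant]
(C) 2x + y  ->  2(-y) + (x) = x - 2y   [differs from 2x + y: not invariant]
(D) x + y  ->  (-y) + (x) = x - y   [differs from x + y: not invariant]

Only option (B), x^2 + y^2, is unchanged by the transformation.
Geometrically, x^2 + y^2 is the squared distance from the origin, which every rotation about the origin preserves.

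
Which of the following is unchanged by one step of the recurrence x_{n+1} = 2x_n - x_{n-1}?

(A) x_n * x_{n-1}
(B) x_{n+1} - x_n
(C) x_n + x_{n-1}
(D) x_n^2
B

For the recurrence x_{n+1} = 2x_n - x_{n-1}:

If x_{n+1} = 2x_n - x_{n-1}, then:
x_{n+1} - x_n = x_n - x_{n-1}
The first difference is constant throughout the sequence.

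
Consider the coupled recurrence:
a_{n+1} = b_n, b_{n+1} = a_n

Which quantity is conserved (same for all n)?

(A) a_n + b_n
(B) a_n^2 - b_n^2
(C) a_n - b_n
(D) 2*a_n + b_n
A

Replace a_n by a_{n+1} = b_n and b_n by b_{n+1} = a_n in each option and simplify:
(A) a_n + b_n  ->  (b_n) + (a_n) = a_n + b_n   [conserved]
(B) a_n^2 - b_n^2  ->  (b_n)^2 - (a_n)^2 = -a_n^2 + b_n^2   [not conserved]
(C) a_n - b_n  ->  (b_n) - (a_n) = -a_n + b_n   [not conserved]
(D) 2*a_n + b_n  ->  2*(b_n) + (a_n) = a_n + 2*b_n   [not conserved]

Only (A) a_n + b_n returns to itself after one step, so it is the conserved quantity.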